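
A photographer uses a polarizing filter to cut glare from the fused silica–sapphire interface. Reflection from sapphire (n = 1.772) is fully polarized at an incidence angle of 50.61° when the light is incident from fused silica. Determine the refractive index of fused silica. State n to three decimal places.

At the Brewster angle, tan θ_B = n₂/n₁ with n₁ on the incident side (fused silica) and n₂ on the transmitted side (sapphire).
n₁ = n₂ / tan θ_B = 1.772 / tan 50.61° = 1.455.

n ≈ 1.455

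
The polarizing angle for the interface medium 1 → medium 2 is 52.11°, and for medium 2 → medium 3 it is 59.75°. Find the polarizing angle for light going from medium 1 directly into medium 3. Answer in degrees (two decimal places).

Each Brewster angle gives a ratio: n₂/n₁ = tan 52.11° = 1.2850, n₃/n₂ = tan 59.75° = 1.7147.
So n₃/n₁ = (n₂/n₁)(n₃/n₂) = 1.2850 × 1.7147 = 2.2035.
θ_B(1→3) = arctan(2.2035) = 65.59°.

θ_B ≈ 65.59°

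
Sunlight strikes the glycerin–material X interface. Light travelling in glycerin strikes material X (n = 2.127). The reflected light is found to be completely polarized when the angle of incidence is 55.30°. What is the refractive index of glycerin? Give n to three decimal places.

Full polarization of the reflected beam means tan θ_B = n₂/n₁, where n₁ is the incident medium (glycerin).
n₁ = n₂ / tan θ_B = 2.127 / tan 55.30° = 1.473.

n ≈ 1.473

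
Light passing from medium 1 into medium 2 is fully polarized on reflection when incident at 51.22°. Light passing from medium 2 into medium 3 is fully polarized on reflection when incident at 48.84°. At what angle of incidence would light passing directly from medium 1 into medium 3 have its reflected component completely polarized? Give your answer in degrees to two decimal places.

θ_B ≈ 54.92°

Each Brewster angle gives a ratio: n₂/n₁ = tan 51.22° = 1.2446, n₃/n₂ = tan 48.84° = 1.1439.
Multiplying, n₃/n₁ = 1.2446 × 1.1439 = 1.4237, and θ_B(1→3) = arctan 1.4237 = 54.92°.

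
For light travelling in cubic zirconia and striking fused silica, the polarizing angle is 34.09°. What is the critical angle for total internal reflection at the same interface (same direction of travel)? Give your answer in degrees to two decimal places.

From Brewster, n₂/n₁ = tan θ_B = tan 34.09° = 0.6768.
Then sin θ_c = n₂/n₁ = 0.6768, so θ_c = arcsin 0.6768 = 42.59°.

θ_c ≈ 42.59°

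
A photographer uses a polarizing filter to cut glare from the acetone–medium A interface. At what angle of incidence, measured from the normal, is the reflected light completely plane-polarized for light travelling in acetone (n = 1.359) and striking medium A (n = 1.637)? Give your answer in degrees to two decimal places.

At Brewster's angle the reflected and refracted rays are perpendicular, which with Snell's law gives tan θ_B = n₂/n₁.
Brewster's condition: tan θ_B = n₂/n₁ = 1.637/1.359 = 1.2046.
θ_B = arctan(1.2046) = 50.30°.

θ_B ≈ 50.30°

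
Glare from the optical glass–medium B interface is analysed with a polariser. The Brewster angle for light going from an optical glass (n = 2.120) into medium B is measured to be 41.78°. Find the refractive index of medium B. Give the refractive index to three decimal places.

Full polarization of the reflected beam means tan θ_B = n₂/n₁, where n₁ is the incident medium (an optical glass).
n₂ = n₁ tan θ_B = 2.120 × tan 41.78° = 1.894.

n ≈ 1.894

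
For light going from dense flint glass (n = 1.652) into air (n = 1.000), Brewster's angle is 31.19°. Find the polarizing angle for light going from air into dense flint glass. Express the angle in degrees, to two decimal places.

Reversing the direction swaps n₁ and n₂, so tan θ_B' = 1/tan θ_B and θ_B' = 90° − θ_B.
Hence θ_B' = 90° − 31.19° = 58.81°.

θ_B' ≈ 58.81°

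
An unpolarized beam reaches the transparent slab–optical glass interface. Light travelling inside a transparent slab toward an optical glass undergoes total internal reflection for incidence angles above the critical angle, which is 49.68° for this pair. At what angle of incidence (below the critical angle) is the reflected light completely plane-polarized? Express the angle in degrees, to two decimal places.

θ_B ≈ 37.32°

sin θ_c = n₂/n₁, so n₂/n₁ = sin 49.68° = 0.7624.
Brewster: tan θ_B = n₂/n₁ = 0.7624.
θ_B = arctan(0.7624) = 37.32°.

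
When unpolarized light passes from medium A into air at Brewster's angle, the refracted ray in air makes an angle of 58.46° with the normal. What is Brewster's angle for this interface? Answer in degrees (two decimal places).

θ_B ≈ 31.54°

Brewster's condition makes the reflected and refracted beams perpendicular: θ_B + θ_t = 90°.
So θ_B = 90° − θ_t = 90° − 58.46° = 31.54°.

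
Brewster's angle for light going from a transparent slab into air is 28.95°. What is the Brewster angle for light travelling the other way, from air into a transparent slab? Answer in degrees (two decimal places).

tan θ_B' = n₁/n₂ = 1/tan θ_B, so θ_B' = 90° − θ_B.
θ_B' = 90° − 28.95° = 61.05°.

θ_B' ≈ 61.05°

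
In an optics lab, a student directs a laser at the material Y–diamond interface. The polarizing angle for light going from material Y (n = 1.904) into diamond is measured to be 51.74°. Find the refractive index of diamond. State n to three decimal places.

Full polarization of the reflected beam means tan θ_B = n₂/n₁, where n₁ is the incident medium (material Y).
n₂ = n₁ tan θ_B = 1.904 × tan 51.74° = 2.414.

n ≈ 2.414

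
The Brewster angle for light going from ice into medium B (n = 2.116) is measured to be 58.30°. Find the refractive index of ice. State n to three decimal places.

At the Brewster angle, tan θ_B = n₂/n₁ with n₁ on the incident side (ice) and n₂ on the transmitted side (medium B).
n₁ = n₂ / tan θ_B = 2.116 / tan 58.30° = 1.307.

n ≈ 1.307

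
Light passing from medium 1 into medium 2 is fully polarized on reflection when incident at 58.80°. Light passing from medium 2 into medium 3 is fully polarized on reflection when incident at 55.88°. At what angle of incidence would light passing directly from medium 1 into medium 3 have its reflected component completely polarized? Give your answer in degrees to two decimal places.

θ_B ≈ 67.69°

Each Brewster angle gives a ratio: n₂/n₁ = tan 58.80° = 1.6512, n₃/n₂ = tan 55.88° = 1.4759.
Multiplying, n₃/n₁ = 1.6512 × 1.4759 = 2.4370, and θ_B(1→3) = arctan 2.4370 = 67.69°.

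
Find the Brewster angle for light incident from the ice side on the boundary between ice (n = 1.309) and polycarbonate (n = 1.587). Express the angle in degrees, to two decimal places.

At Brewster's angle the reflected and refracted rays are perpendicular, which with Snell's law gives tan θ_B = n₂/n₁.
Here n₂/n₁ = 1.587/1.309 = 1.2124, and Brewster's law gives tan θ_B = n₂/n₁.
θ_B = arctan(1.2124) = 50.48°.

θ_B ≈ 50.48°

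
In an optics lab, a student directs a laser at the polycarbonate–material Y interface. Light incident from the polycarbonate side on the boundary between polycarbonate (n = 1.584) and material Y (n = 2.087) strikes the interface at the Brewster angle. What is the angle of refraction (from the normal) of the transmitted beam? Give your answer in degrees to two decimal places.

θ_t ≈ 37.20°

θ_B = arctan(n₂/n₁) = arctan(2.087/1.584) = 52.80°.
The refracted ray is perpendicular to the reflected ray, so θ_t = 90° − θ_B = 37.20°.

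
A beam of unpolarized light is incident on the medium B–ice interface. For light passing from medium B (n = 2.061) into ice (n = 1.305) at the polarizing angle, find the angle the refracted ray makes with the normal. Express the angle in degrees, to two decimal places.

θ_B = arctan(n₂/n₁) = arctan(1.305/2.061) = 32.34°.
At Brewster's angle the reflected and refracted rays are perpendicular, so θ_t = 90° − θ_B = 90° − 32.34° = 57.66°.

θ_t ≈ 57.66°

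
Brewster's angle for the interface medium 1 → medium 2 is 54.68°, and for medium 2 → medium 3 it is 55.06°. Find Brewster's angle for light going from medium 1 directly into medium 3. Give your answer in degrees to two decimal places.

θ_B ≈ 63.66°

Each Brewster angle gives a ratio: n₂/n₁ = tan 54.68° = 1.4113, n₃/n₂ = tan 55.06° = 1.4313.
So n₃/n₁ = (n₂/n₁)(n₃/n₂) = 1.4113 × 1.4313 = 2.0201.
θ_B(1→3) = arctan(2.0201) = 63.66°.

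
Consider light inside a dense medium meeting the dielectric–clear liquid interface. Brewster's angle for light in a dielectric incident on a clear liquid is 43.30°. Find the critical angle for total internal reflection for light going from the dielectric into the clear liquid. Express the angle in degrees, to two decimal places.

n₂/n₁ = tan 43.30° = 0.9424; the critical angle satisfies sin θ_c = n₂/n₁.
θ_c = arcsin(0.9424) = 70.45°.

θ_c ≈ 70.45°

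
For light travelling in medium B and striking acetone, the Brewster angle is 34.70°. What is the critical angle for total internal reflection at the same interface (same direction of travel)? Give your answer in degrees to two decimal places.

n₂/n₁ = tan 34.70° = 0.6924; the critical angle satisfies sin θ_c = n₂/n₁.
θ_c = arcsin(0.6924) = 43.82°.

θ_c ≈ 43.82°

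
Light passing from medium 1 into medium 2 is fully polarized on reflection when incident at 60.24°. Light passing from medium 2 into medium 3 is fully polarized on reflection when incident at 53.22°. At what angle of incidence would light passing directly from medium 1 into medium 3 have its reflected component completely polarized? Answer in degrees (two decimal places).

θ_B ≈ 66.86°

Each Brewster angle gives a ratio: n₂/n₁ = tan 60.24° = 1.7489, n₃/n₂ = tan 53.22° = 1.3377.
Multiplying, n₃/n₁ = 1.7489 × 1.3377 = 2.3395, and θ_B(1→3) = arctan 2.3395 = 66.86°.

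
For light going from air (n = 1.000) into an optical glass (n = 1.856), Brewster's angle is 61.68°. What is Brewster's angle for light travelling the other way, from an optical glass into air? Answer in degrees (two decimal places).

θ_B' ≈ 28.32°

The two Brewster angles are complementary: θ_B' = 90° − θ_B = 90° − 61.68° = 28.32°.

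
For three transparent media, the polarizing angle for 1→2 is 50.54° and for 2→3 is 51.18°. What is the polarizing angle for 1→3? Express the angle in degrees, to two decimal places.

θ_B ≈ 56.48°

tan θ_B(1→2) = n₂/n₁ = tan 50.54° = 1.2148.
tan θ_B(2→3) = n₃/n₂ = tan 51.18° = 1.2429.
So n₃/n₁ = (n₂/n₁)(n₃/n₂) = 1.2148 × 1.2429 = 1.5099.
θ_B(1→3) = arctan(1.5099) = 56.48°.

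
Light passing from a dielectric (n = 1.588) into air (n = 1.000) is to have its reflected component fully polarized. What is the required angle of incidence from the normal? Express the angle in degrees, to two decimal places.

The reflected p-component vanishes when tan θ_B = n₂/n₁.
Brewster's condition: tan θ_B = n₂/n₁ = 1.000/1.588 = 0.6297. Taking the arctangent, θ_B = 32.20°.

θ_B ≈ 32.20°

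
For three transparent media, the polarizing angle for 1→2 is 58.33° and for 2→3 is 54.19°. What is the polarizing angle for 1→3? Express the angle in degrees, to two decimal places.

tan θ_B(1→2) = n₂/n₁ = tan 58.33° = 1.6210.
tan θ_B(2→3) = n₃/n₂ = tan 54.19° = 1.3860.
n₃/n₁ = 2.2468. Then tan θ_B(1→3) = n₃/n₁, so θ_B(1→3) = arctan(2.2468) = 66.01°.

θ_B ≈ 66.01°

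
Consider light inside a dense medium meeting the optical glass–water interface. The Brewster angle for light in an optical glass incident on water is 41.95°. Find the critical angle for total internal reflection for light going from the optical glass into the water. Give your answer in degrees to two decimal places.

From Brewster, n₂/n₁ = tan θ_B = tan 41.95° = 0.8988.
Then sin θ_c = n₂/n₁ = 0.8988, so θ_c = arcsin 0.8988 = 64.00°.

θ_c ≈ 64.00°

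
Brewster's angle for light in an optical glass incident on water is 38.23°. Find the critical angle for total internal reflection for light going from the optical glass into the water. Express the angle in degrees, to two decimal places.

θ_c ≈ 51.98°

From Brewster, n₂/n₁ = tan θ_B = tan 38.23° = 0.7878.
Then sin θ_c = n₂/n₁ = 0.7878, so θ_c = arcsin 0.7878 = 51.98°.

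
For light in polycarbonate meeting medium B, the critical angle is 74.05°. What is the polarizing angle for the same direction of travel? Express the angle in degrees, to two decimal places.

θ_B ≈ 43.88°

At the critical angle sin θ_c = n₂/n₁, giving n₂/n₁ = sin 74.05° = 0.9615.
Then tan θ_B = n₂/n₁ = 0.9615, so θ_B = arctan 0.9615 = 43.88°.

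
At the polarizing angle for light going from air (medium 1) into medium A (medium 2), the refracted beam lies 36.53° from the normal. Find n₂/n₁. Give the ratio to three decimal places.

n₂/n₁ ≈ 1.350

At Brewster incidence θ_B = 90° − θ_t = 90° − 36.53° = 53.47°.
tan θ_B = n₂/n₁, so n₂/n₁ = tan 53.47° = 1.350.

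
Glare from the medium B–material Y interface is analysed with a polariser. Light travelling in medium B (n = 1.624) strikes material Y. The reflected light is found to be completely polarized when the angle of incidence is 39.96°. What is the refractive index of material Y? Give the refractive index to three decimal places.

At the polarizing angle, tan θ_B = n₂/n₁ with n₁ on the incident side (medium B) and n₂ on the transmitted side (material Y).
n₂ = n₁ tan θ_B = 1.624 × tan 39.96° = 1.361.

n ≈ 1.361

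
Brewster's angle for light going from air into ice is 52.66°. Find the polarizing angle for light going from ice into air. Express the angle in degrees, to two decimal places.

θ_B' ≈ 37.34°

The two Brewster angles are complementary: θ_B' = 90° − θ_B = 90° − 52.66° = 37.34°.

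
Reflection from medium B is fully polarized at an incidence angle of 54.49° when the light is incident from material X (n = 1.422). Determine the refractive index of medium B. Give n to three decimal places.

At Brewster's angle, tan θ_B = n₂/n₁ with n₁ on the incident side (material X) and n₂ on the transmitted side (medium B).
n₂ = n₁ tan θ_B = 1.422 × tan 54.49° = 1.993.

n ≈ 1.993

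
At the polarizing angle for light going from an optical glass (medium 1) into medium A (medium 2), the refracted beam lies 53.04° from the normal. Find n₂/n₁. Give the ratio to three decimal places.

At Brewster incidence θ_B = 90° − θ_t = 90° − 53.04° = 36.96°.
tan θ_B = n₂/n₁, so n₂/n₁ = tan 36.96° = 0.752.

n₂/n₁ ≈ 0.752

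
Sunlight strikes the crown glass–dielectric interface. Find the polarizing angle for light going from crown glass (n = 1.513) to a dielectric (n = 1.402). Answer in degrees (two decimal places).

θ_B ≈ 42.82°

The reflected p-component vanishes when tan θ_B = n₂/n₁.
Brewster's condition: tan θ_B = n₂/n₁ = 1.402/1.513 = 0.9266.
So θ_B = arctan 0.9266 = 42.82°.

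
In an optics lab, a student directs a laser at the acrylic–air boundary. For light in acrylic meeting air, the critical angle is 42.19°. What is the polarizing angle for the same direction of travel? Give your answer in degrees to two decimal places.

θ_B ≈ 33.88°

n₂/n₁ = sin θ_c = sin 42.19° = 0.6716.
tan θ_B equals the same ratio, so θ_B = arctan(0.6716) = 33.88°.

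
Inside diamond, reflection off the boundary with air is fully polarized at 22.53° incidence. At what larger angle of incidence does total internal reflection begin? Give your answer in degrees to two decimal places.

tan θ_B = n₂/n₁ = tan 22.53° = 0.4148.
Total internal reflection: sin θ_c = n₂/n₁ = 0.4148.
θ_c = arcsin(0.4148) = 24.51°.

θ_c ≈ 24.51°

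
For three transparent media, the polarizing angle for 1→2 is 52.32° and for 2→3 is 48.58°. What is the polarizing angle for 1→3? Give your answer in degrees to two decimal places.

θ_B ≈ 55.73°

tan θ_B(1→2) = n₂/n₁ = tan 52.32° = 1.2948.
tan θ_B(2→3) = n₃/n₂ = tan 48.58° = 1.1335.
n₃/n₁ = 1.4676. Then tan θ_B(1→3) = n₃/n₁, so θ_B(1→3) = arctan(1.4676) = 55.73°.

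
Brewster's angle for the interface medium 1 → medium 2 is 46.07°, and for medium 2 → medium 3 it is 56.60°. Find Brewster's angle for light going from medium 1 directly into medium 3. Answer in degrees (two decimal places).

n₂/n₁ = tan 46.07° = 1.0381 and n₃/n₂ = tan 56.60° = 1.5166.
Multiplying, n₃/n₁ = 1.0381 × 1.5166 = 1.5743, and θ_B(1→3) = arctan 1.5743 = 57.58°.

θ_B ≈ 57.58°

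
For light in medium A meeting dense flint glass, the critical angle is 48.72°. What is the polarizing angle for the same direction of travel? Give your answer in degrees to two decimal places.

At the critical angle sin θ_c = n₂/n₁, giving n₂/n₁ = sin 48.72° = 0.7515.
Then tan θ_B = n₂/n₁ = 0.7515, so θ_B = arctan 0.7515 = 36.92°.

θ_B ≈ 36.92°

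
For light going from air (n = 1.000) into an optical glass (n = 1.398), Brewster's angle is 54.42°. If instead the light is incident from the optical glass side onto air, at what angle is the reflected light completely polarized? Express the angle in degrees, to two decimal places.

tan θ_B' = n₁/n₂ = 1/tan θ_B, so θ_B' = 90° − θ_B.
θ_B' = 90° − 54.42° = 35.58°.

θ_B' ≈ 35.58°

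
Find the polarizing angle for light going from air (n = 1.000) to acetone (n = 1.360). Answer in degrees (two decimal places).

At Brewster's angle the reflected and refracted rays are perpendicular, which with Snell's law gives tan θ_B = n₂/n₁.
tan θ_B = n₂/n₁ = 1.360/1.000 = 1.3600. Taking the arctangent, θ_B = 53.67°.

θ_B ≈ 53.67°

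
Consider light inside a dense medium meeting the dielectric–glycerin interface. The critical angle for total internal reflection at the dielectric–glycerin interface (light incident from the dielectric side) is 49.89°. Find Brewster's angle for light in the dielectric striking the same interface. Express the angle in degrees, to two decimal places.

At the critical angle sin θ_c = n₂/n₁, giving n₂/n₁ = sin 49.89° = 0.7648.
Then tan θ_B = n₂/n₁ = 0.7648, so θ_B = arctan 0.7648 = 37.41°.

θ_B ≈ 37.41°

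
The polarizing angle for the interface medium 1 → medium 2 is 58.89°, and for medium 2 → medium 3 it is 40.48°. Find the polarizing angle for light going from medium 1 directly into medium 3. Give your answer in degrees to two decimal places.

θ_B ≈ 54.74°

tan θ_B(1→2) = n₂/n₁ = tan 58.89° = 1.6571.
tan θ_B(2→3) = n₃/n₂ = tan 40.48° = 0.8535.
So n₃/n₁ = (n₂/n₁)(n₃/n₂) = 1.6571 × 0.8535 = 1.4143.
θ_B(1→3) = arctan(1.4143) = 54.74°.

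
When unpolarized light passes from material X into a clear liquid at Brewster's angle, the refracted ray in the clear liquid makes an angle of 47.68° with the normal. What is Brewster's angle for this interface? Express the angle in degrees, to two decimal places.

Since the reflected and refracted rays are at right angles at the polarizing angle, θ_B + θ_t = 90°.
So θ_B = 90° − θ_t = 90° − 47.68° = 42.32°.

θ_B ≈ 42.32°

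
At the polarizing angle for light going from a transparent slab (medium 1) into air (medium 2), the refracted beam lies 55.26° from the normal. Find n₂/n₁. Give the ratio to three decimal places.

θ_B + θ_t = 90°, so θ_B = 90° − 55.26° = 34.74°.
Then n₂/n₁ = tan θ_B = tan 34.74° = 0.693.

n₂/n₁ ≈ 0.693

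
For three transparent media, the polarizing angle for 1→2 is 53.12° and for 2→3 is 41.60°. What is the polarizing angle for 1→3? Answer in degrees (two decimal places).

n₂/n₁ = tan 53.12° = 1.3328 and n₃/n₂ = tan 41.60° = 0.8878.
So n₃/n₁ = (n₂/n₁)(n₃/n₂) = 1.3328 × 0.8878 = 1.1834.
θ_B(1→3) = arctan(1.1834) = 49.80°.

θ_B ≈ 49.80°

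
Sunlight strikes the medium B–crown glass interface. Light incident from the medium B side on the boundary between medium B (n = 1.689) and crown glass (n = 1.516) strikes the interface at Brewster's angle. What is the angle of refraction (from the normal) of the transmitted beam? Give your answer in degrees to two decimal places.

θ_t ≈ 48.09°

First find Brewster's angle: tan θ_B = 1.516/1.689 = 0.8976, giving θ_B = 41.91°.
At Brewster's angle the reflected and refracted rays are perpendicular, so θ_t = 90° − θ_B = 90° − 41.91° = 48.09°.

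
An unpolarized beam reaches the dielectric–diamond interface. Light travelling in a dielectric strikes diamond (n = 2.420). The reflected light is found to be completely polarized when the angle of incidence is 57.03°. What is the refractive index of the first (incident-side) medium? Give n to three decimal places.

n ≈ 1.570

Full polarization of the reflected beam means tan θ_B = n₂/n₁, where n₁ is the incident medium (a dielectric).
n₁ = n₂ / tan θ_B = 2.420 / tan 57.03° = 1.570.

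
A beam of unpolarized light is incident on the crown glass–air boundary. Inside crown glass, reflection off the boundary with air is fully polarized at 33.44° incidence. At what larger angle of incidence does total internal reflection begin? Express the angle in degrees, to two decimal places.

tan θ_B = n₂/n₁ = tan 33.44° = 0.6604.
Total internal reflection: sin θ_c = n₂/n₁ = 0.6604.
θ_c = arcsin(0.6604) = 41.33°.

θ_c ≈ 41.33°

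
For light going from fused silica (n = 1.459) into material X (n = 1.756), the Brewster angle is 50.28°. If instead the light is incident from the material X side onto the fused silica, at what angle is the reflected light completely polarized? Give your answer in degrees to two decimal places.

Reversing the direction swaps n₁ and n₂, so tan θ_B' = 1/tan θ_B and θ_B' = 90° − θ_B.
Hence θ_B' = 90° − 50.28° = 39.72°.

θ_B' ≈ 39.72°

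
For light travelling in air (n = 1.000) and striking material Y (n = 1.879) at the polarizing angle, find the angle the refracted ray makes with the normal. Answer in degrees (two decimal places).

θ_t ≈ 28.02°

tan θ_B = n₂/n₁ = 1.879/1.000 = 1.8790, so θ_B = 61.98°.
The refracted ray is perpendicular to the reflected ray, so θ_t = 90° − θ_B = 28.02°.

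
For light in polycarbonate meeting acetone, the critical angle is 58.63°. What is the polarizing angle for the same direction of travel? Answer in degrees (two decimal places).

At the critical angle sin θ_c = n₂/n₁, giving n₂/n₁ = sin 58.63° = 0.8538.
Then tan θ_B = n₂/n₁ = 0.8538, so θ_B = arctan 0.8538 = 40.49°.

θ_B ≈ 40.49°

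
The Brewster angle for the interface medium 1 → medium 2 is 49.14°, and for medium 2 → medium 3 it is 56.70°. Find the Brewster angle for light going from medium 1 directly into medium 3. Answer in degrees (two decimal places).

θ_B ≈ 60.39°

Each Brewster angle gives a ratio: n₂/n₁ = tan 49.14° = 1.1561, n₃/n₂ = tan 56.70° = 1.5224.
So n₃/n₁ = (n₂/n₁)(n₃/n₂) = 1.1561 × 1.5224 = 1.7599.
θ_B(1→3) = arctan(1.7599) = 60.39°.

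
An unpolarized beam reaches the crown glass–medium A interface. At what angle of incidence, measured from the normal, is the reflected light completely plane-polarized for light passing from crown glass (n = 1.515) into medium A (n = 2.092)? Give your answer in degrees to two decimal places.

Here n₂/n₁ = 2.092/1.515 = 1.3809, and Brewster's law gives tan θ_B = n₂/n₁.
So θ_B = arctan 1.3809 = 54.09°.

θ_B ≈ 54.09°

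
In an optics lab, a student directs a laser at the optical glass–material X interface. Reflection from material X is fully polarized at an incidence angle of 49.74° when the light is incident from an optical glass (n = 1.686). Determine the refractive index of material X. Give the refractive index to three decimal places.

Brewster's law: tan θ_B = n₂/n₁ (light incident in an optical glass, refracted into material X).
n₂ = n₁ tan θ_B = 1.686 × tan 49.74° = 1.991.

n ≈ 1.991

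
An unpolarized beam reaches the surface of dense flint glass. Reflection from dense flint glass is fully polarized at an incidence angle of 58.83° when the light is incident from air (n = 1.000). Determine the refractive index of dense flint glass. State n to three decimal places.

n ≈ 1.653

Full polarization of the reflected beam means tan θ_B = n₂/n₁, where n₁ is the incident medium (air).
n₂ = n₁ tan θ_B = 1.000 × tan 58.83° = 1.653.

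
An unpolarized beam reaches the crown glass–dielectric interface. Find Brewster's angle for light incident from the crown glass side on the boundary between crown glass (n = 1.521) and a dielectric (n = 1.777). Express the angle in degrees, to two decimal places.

tan θ_B = n₂/n₁ = 1.777/1.521 = 1.1683.
θ_B = arctan(1.1683) = 49.44°.

θ_B ≈ 49.44°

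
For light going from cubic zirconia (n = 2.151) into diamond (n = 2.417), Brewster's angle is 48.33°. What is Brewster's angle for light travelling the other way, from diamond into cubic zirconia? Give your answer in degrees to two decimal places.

tan θ_B' = n₁/n₂ = 1/tan θ_B, so θ_B' = 90° − θ_B.
θ_B' = 90° − 48.33° = 41.67°.

θ_B' ≈ 41.67°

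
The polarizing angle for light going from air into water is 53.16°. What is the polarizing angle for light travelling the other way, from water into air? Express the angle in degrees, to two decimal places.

tan θ_B' = n₁/n₂ = 1/tan θ_B, so θ_B' = 90° − θ_B.
θ_B' = 90° − 53.16° = 36.84°.

θ_B' ≈ 36.84°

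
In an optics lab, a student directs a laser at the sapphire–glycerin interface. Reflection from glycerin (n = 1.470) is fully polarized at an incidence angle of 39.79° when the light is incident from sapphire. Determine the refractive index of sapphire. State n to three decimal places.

Full polarization of the reflected beam means tan θ_B = n₂/n₁, where n₁ is the incident medium (sapphire).
n₁ = n₂ / tan θ_B = 1.470 / tan 39.79° = 1.765.

n ≈ 1.765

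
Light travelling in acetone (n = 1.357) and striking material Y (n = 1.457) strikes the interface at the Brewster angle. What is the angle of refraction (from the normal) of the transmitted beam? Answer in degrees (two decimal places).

First find Brewster's angle: tan θ_B = 1.457/1.357 = 1.0737, giving θ_B = 47.04°.
Since θ_B + θ_t = 90° at Brewster incidence, θ_t = 90° − 47.04° = 42.96°.

θ_t ≈ 42.96°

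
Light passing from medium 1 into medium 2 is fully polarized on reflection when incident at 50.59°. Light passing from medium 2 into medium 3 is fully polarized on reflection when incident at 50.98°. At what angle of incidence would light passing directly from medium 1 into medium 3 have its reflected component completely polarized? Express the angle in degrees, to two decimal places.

Each Brewster angle gives a ratio: n₂/n₁ = tan 50.59° = 1.2170, n₃/n₂ = tan 50.98° = 1.2340.
Multiplying, n₃/n₁ = 1.2170 × 1.2340 = 1.5018, and θ_B(1→3) = arctan 1.5018 = 56.34°.

θ_B ≈ 56.34°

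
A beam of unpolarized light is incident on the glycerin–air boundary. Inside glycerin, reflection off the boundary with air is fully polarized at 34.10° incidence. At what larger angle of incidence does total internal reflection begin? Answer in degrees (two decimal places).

n₂/n₁ = tan 34.10° = 0.6771; the critical angle satisfies sin θ_c = n₂/n₁.
θ_c = arcsin(0.6771) = 42.61°.

θ_c ≈ 42.61°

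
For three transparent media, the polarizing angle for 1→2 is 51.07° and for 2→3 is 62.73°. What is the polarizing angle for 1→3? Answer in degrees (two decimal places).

θ_B ≈ 67.39°

Each Brewster angle gives a ratio: n₂/n₁ = tan 51.07° = 1.2380, n₃/n₂ = tan 62.73° = 1.9400.
Multiplying, n₃/n₁ = 1.2380 × 1.9400 = 2.4016, and θ_B(1→3) = arctan 2.4016 = 67.39°.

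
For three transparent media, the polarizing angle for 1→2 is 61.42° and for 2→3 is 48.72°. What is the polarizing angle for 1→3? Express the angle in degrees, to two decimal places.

θ_B ≈ 64.44°

tan θ_B(1→2) = n₂/n₁ = tan 61.42° = 1.8357.
tan θ_B(2→3) = n₃/n₂ = tan 48.72° = 1.1391.
Multiplying, n₃/n₁ = 1.8357 × 1.1391 = 2.0910, and θ_B(1→3) = arctan 2.0910 = 64.44°.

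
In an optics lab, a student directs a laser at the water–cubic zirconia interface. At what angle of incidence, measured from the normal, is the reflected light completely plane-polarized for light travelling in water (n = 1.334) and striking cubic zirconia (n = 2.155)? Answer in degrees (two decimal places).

θ_B ≈ 58.24°

The reflected p-component vanishes when tan θ_B = n₂/n₁.
tan θ_B = n₂/n₁ = 2.155/1.334 = 1.6154.
θ_B = arctan(1.6154) = 58.24°.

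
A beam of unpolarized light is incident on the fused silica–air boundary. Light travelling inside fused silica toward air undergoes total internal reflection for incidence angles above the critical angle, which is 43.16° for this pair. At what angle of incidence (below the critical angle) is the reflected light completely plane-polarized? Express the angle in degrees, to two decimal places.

θ_B ≈ 34.37°

sin θ_c = n₂/n₁, so n₂/n₁ = sin 43.16° = 0.6840.
Brewster: tan θ_B = n₂/n₁ = 0.6840.
θ_B = arctan(0.6840) = 34.37°.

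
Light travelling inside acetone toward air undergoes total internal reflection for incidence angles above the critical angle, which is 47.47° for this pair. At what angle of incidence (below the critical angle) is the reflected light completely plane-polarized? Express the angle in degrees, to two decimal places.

θ_B ≈ 36.39°

n₂/n₁ = sin θ_c = sin 47.47° = 0.7369.
tan θ_B equals the same ratio, so θ_B = arctan(0.7369) = 36.39°.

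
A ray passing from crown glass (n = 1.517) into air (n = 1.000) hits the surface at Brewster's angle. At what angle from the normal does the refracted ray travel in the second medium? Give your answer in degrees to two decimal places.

θ_t ≈ 56.61°

First find Brewster's angle: tan θ_B = 1.000/1.517 = 0.6592, giving θ_B = 33.39°.
The refracted ray is perpendicular to the reflected ray, so θ_t = 90° − θ_B = 56.61°.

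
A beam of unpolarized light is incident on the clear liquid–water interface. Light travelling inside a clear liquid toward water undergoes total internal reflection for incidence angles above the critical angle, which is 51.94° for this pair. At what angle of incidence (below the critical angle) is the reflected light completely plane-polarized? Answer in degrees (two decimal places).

θ_B ≈ 38.22°

sin θ_c = n₂/n₁, so n₂/n₁ = sin 51.94° = 0.7874.
Brewster: tan θ_B = n₂/n₁ = 0.7874.
θ_B = arctan(0.7874) = 38.22°.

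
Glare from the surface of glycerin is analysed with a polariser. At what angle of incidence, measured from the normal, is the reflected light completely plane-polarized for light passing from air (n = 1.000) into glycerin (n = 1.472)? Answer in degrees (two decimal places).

θ_B ≈ 55.81°

The reflected p-component vanishes when tan θ_B = n₂/n₁.
Here n₂/n₁ = 1.472/1.000 = 1.4720, and Brewster's law gives tan θ_B = n₂/n₁.
θ_B = arctan(1.4720) = 55.81°.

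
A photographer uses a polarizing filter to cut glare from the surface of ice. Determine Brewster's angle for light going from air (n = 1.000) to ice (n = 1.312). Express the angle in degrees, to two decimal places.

tan θ_B = n₂/n₁ = 1.312/1.000 = 1.3120.
θ_B = arctan(1.3120) = 52.69°.

θ_B ≈ 52.69°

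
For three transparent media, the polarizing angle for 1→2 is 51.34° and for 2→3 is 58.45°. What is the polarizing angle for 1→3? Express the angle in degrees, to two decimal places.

Each Brewster angle gives a ratio: n₂/n₁ = tan 51.34° = 1.2500, n₃/n₂ = tan 58.45° = 1.6287.
So n₃/n₁ = (n₂/n₁)(n₃/n₂) = 1.2500 × 1.6287 = 2.0358.
θ_B(1→3) = arctan(2.0358) = 63.84°.

θ_B ≈ 63.84°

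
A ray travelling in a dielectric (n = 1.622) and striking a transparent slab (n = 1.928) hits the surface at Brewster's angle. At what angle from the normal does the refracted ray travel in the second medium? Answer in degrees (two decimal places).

tan θ_B = n₂/n₁ = 1.928/1.622 = 1.1887, so θ_B = 49.93°.
At Brewster's angle the reflected and refracted rays are perpendicular, so θ_t = 90° − θ_B = 90° − 49.93° = 40.07°.

θ_t ≈ 40.07°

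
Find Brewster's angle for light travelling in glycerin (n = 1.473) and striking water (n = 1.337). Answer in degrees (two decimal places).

θ_B ≈ 42.23°

Brewster's condition: tan θ_B = n₂/n₁ = 1.337/1.473 = 0.9077.
So θ_B = arctan 0.9077 = 42.23°.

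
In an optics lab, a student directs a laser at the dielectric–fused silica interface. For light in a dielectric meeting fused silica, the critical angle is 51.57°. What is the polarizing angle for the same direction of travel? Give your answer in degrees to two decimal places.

θ_B ≈ 38.07°

At the critical angle sin θ_c = n₂/n₁, giving n₂/n₁ = sin 51.57° = 0.7834.
Then tan θ_B = n₂/n₁ = 0.7834, so θ_B = arctan 0.7834 = 38.07°.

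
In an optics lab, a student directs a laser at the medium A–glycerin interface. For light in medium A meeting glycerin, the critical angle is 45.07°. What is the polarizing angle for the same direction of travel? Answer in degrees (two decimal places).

θ_B ≈ 35.30°

At the critical angle sin θ_c = n₂/n₁, giving n₂/n₁ = sin 45.07° = 0.7080.
Then tan θ_B = n₂/n₁ = 0.7080, so θ_B = arctan 0.7080 = 35.30°.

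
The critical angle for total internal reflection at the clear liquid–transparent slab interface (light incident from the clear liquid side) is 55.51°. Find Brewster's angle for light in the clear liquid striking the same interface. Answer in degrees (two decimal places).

θ_B ≈ 39.50°

n₂/n₁ = sin θ_c = sin 55.51° = 0.8242.
tan θ_B equals the same ratio, so θ_B = arctan(0.8242) = 39.50°.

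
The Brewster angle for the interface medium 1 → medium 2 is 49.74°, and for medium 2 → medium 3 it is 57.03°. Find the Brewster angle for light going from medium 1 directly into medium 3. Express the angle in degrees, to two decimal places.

tan θ_B(1→2) = n₂/n₁ = tan 49.74° = 1.1808.
tan θ_B(2→3) = n₃/n₂ = tan 57.03° = 1.5416.
Multiplying, n₃/n₁ = 1.1808 × 1.5416 = 1.8204, and θ_B(1→3) = arctan 1.8204 = 61.22°.

θ_B ≈ 61.22°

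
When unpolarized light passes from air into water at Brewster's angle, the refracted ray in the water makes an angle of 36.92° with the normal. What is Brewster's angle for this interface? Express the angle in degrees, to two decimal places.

At Brewster's angle the reflected and refracted rays are perpendicular, so θ_B + θ_t = 90°.
θ_B = 90° − 36.92° = 53.08°.

θ_B ≈ 53.08°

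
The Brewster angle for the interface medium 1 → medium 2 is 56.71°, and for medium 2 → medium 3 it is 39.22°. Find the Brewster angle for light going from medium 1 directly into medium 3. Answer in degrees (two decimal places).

n₂/n₁ = tan 56.71° = 1.5229 and n₃/n₂ = tan 39.22° = 0.8162.
So n₃/n₁ = (n₂/n₁)(n₃/n₂) = 1.5229 × 0.8162 = 1.2430.
θ_B(1→3) = arctan(1.2430) = 51.18°.

θ_B ≈ 51.18°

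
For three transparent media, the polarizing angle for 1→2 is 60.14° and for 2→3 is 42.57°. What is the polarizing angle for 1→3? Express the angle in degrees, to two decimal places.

θ_B ≈ 58.00°

n₂/n₁ = tan 60.14° = 1.7419 and n₃/n₂ = tan 42.57° = 0.9186.
So n₃/n₁ = (n₂/n₁)(n₃/n₂) = 1.7419 × 0.9186 = 1.6000.
θ_B(1→3) = arctan(1.6000) = 58.00°.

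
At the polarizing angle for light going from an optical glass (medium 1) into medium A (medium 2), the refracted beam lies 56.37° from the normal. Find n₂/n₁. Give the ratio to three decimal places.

At Brewster incidence θ_B = 90° − θ_t = 90° − 56.37° = 33.63°.
tan θ_B = n₂/n₁, so n₂/n₁ = tan 33.63° = 0.665.

n₂/n₁ ≈ 0.665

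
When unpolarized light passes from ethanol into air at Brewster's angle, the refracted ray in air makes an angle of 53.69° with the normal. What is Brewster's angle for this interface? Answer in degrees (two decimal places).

Brewster's condition makes the reflected and refracted beams perpendicular: θ_B + θ_t = 90°.
θ_B = 90° − 53.69° = 36.31°.

θ_B ≈ 36.31°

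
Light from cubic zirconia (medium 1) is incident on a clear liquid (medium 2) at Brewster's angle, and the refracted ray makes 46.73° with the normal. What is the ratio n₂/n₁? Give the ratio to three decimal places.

At Brewster incidence θ_B = 90° − θ_t = 90° − 46.73° = 43.27°.
tan θ_B = n₂/n₁, so n₂/n₁ = tan 43.27° = 0.941.

n₂/n₁ ≈ 0.941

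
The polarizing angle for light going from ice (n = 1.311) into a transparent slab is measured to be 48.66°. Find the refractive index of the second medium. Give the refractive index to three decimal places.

Brewster's law: tan θ_B = n₂/n₁ (light incident in ice, refracted into a transparent slab).
n₂ = n₁ tan θ_B = 1.311 × tan 48.66° = 1.490.

n ≈ 1.490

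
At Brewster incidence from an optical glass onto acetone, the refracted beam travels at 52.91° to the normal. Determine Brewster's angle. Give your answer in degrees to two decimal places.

Since the reflected and refracted rays are at right angles at the polarizing angle, θ_B + θ_t = 90°.
So θ_B = 90° − θ_t = 90° − 52.91° = 37.09°.

θ_B ≈ 37.09°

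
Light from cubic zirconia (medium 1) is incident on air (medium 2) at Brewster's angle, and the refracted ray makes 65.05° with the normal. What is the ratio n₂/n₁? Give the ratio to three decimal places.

θ_B + θ_t = 90°, so θ_B = 90° − 65.05° = 24.95°.
tan θ_B = n₂/n₁, so n₂/n₁ = tan 24.95° = 0.465.

n₂/n₁ ≈ 0.465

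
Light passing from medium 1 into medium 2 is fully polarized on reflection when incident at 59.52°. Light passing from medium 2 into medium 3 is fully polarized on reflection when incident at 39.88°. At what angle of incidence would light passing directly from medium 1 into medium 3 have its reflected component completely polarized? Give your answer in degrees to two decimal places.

tan θ_B(1→2) = n₂/n₁ = tan 59.52° = 1.6990.
tan θ_B(2→3) = n₃/n₂ = tan 39.88° = 0.8355.
n₃/n₁ = 1.4196. Then tan θ_B(1→3) = n₃/n₁, so θ_B(1→3) = arctan(1.4196) = 54.84°.

θ_B ≈ 54.84°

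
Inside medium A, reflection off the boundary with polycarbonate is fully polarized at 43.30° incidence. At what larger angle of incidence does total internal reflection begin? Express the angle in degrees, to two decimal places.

From Brewster, n₂/n₁ = tan θ_B = tan 43.30° = 0.9424.
Then sin θ_c = n₂/n₁ = 0.9424, so θ_c = arcsin 0.9424 = 70.45°.

θ_c ≈ 70.45°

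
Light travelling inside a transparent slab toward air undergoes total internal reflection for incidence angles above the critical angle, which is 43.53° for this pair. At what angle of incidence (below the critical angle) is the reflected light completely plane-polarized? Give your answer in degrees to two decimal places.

θ_B ≈ 34.56°

sin θ_c = n₂/n₁, so n₂/n₁ = sin 43.53° = 0.6887.
Brewster: tan θ_B = n₂/n₁ = 0.6887.
θ_B = arctan(0.6887) = 34.56°.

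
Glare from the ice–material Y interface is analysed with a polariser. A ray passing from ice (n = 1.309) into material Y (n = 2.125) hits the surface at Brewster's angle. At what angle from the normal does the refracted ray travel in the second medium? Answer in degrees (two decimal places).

θ_t ≈ 31.63°

First find Brewster's angle: tan θ_B = 2.125/1.309 = 1.6234, giving θ_B = 58.37°.
The refracted ray is perpendicular to the reflected ray, so θ_t = 90° − θ_B = 31.63°.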